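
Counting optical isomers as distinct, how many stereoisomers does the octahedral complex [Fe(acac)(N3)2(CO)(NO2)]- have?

Each acac is bidentate and must span two cis positions.
There are 4 geometric isomers: N3 cis (3 arrangements, 2 chiral); N3 trans.
Of these, 2 lack any improper symmetry element and so occur as enantiomeric pairs, giving 4 + 2 = 6 stereoisomers in total.

6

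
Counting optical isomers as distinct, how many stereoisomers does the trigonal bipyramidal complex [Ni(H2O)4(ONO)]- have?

Systematic placement gives 2 geometric isomers: ONO equatorial; ONO axial.
Each arrangement has an internal mirror plane or centre of symmetry, so none is chiral.

2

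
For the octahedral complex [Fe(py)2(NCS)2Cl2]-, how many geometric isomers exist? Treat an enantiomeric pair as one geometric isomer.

5

Working through the distinct placements yields 5 geometric isomers: py trans, NCS trans, Cl trans; py cis, NCS cis, Cl trans; py trans, NCS cis, Cl cis; py cis, NCS cis, Cl cis (chiral); py cis, NCS trans, Cl cis.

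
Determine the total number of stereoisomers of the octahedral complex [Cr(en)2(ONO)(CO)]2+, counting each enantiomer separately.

The six octahedral sites form three mutually perpendicular trans pairs.
Each en is bidentate and must span two cis positions.
The distinct arrangements are (2 in all): ONO and CO mutually trans; ONO and CO mutually cis (chiral).
One of these lacks any improper symmetry element and so occurs as an enantiomeric pair, giving 2 + 1 = 3 stereoisomers in total.

3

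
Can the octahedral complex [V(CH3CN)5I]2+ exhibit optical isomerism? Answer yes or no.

The six octahedral sites form three mutually perpendicular trans pairs.
Only one geometric arrangement is possible.

no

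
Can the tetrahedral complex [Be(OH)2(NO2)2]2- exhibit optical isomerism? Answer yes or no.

In a tetrahedral complex all four positions are equivalent and every pair of ligands is adjacent — there is no cis/trans distinction.
Only one geometric arrangement is possible.

no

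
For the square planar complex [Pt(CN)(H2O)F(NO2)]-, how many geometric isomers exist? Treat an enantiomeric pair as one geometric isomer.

3

In a square planar complex each vertex has one trans partner and two cis neighbours.
Working through the distinct placements yields 3 geometric isomers: (CN/H2O trans, F/NO2 trans); (CN/NO2 trans, F/H2O trans); (CN/F trans, H2O/NO2 trans).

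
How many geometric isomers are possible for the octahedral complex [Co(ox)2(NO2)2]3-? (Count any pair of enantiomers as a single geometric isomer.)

The six octahedral sites form three mutually perpendicular trans pairs.
Each ox is bidentate and must span two cis positions.
Working through the distinct placements yields 2 geometric isomers: NO2 trans; NO2 cis (chiral).

2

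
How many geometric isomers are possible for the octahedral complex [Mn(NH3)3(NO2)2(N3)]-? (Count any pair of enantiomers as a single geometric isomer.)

3

There are 3 geometric isomers: NH3 mer, NO2 trans; NH3 fac, NO2 cis; NH3 mer, NO2 cis.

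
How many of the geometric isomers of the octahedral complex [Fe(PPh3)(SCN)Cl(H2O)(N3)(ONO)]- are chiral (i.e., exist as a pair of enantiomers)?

15

An octahedron has six vertices in three trans pairs; every non-trans pair is cis.
Placing the ligands in turn and identifying arrangements related by rotation or reflection leaves 15 distinct geometric isomers.
Of these, 15 lack any improper symmetry element and so occur as enantiomeric pairs, giving 15 + 15 = 30 stereoisomers in total.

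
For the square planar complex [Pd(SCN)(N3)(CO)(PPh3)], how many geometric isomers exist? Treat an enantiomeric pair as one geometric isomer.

3

A square has two trans pairs of vertices; adjacent vertices are cis.
Systematic placement gives 3 geometric isomers: (CO/PPh3 trans, N3/SCN trans); (CO/SCN trans, N3/PPh3 trans); (CO/N3 trans, PPh3/SCN trans).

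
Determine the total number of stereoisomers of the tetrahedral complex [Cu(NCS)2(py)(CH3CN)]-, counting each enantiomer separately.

In a tetrahedral complex all four positions are equivalent and every pair of ligands is adjacent — there is no cis/trans distinction.
Only one geometric arrangement is possible.

1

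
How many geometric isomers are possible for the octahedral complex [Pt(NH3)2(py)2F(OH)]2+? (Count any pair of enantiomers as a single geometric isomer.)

An octahedron has six vertices in three trans pairs; every non-trans pair is cis.
Working through the distinct placements yields 6 geometric isomers: NH3 cis, py trans; NH3 cis, py cis (3 arrangements, 2 chiral); NH3 trans, py trans; NH3 trans, py cis.

6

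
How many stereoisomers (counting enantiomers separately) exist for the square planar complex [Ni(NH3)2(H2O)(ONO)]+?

2

A square has two trans pairs of vertices; adjacent vertices are cis.
Systematic placement gives 2 geometric isomers: NH3 cis; NH3 trans.
Each arrangement has an internal mirror plane or centre of symmetry, so none is chiral.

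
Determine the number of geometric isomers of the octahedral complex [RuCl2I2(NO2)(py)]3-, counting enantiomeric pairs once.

The distinct arrangements are (6 in all): Cl trans, I trans; Cl trans, I cis; Cl cis, I cis (3 arrangements, 2 chiral); Cl cis, I trans.

6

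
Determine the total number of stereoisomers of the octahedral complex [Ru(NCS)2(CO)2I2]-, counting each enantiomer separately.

6

Systematic placement gives 5 geometric isomers: NCS trans, CO trans, I trans; NCS cis, CO trans, I cis; NCS trans, CO cis, I cis; NCS cis, CO cis, I cis (chiral); NCS cis, CO cis, I trans.
One of these lacks any improper symmetry element and so occurs as an enantiomeric pair, giving 5 + 1 = 6 stereoisomers in total.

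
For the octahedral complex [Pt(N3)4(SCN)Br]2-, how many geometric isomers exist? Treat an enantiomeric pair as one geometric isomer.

The six octahedral sites form three mutually perpendicular trans pairs.
The distinct arrangements are (2 in all): SCN and Br mutually cis; SCN and Br mutually trans.

2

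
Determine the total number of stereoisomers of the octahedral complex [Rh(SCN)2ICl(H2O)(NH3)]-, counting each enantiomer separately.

Placing the ligands in turn and identifying arrangements related by rotation or reflection leaves 9 distinct geometric isomers.
Of these, 6 lack any improper symmetry element and so occur as enantiomeric pairs, giving 9 + 6 = 15 stereoisomers in total.

15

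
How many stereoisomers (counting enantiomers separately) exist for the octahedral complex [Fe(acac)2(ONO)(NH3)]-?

The six octahedral sites form three mutually perpendicular trans pairs.
Each acac is bidentate and must span two cis positions.
There are 2 geometric isomers: ONO and NH3 mutually trans; ONO and NH3 mutually cis (chiral).
One of these lacks any improper symmetry element and so occurs as an enantiomeric pair, giving 2 + 1 = 3 stereoisomers in total.

3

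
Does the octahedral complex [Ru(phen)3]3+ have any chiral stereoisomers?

In an octahedral complex each vertex has one trans partner and four cis neighbours.
Each phen is bidentate and must span two cis positions.
Only one geometric arrangement is possible; it has no improper symmetry element, so it exists as a pair of enantiomers (2 stereoisomers).

yes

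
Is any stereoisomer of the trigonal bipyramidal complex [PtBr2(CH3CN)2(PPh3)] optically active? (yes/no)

yes

A trigonal bipyramid has two axial and three equatorial sites, which are chemically inequivalent.
Exhaustive case analysis gives 5 geometric isomers.
One of these lacks any improper symmetry element and so occurs as an enantiomeric pair, giving 5 + 1 = 6 stereoisomers in total.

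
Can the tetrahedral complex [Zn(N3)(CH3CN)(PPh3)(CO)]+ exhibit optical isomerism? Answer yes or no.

yes

Only one geometric arrangement is possible; it has no improper symmetry element, so it exists as a pair of enantiomers (2 stereoisomers).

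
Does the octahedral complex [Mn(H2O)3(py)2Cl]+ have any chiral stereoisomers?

The distinct arrangements are (3 in all): H2O mer, py trans; H2O fac, py cis; H2O mer, py cis.
Each arrangement has an internal mirror plane or centre of symmetry, so none is chiral.

no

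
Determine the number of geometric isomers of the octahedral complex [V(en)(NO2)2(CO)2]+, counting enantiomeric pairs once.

Each en is bidentate and must span two cis positions.
Systematic placement gives 3 geometric isomers: NO2 cis, CO trans; NO2 cis, CO cis (chiral); NO2 trans, CO cis.

3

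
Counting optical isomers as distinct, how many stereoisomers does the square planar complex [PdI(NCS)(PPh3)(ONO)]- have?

A square has two trans pairs of vertices; adjacent vertices are cis.
Working through the distinct placements yields 3 geometric isomers: (I/ONO trans, NCS/PPh3 trans); (I/PPh3 trans, NCS/ONO trans); (I/NCS trans, ONO/PPh3 trans).
Each arrangement has an internal mirror plane or centre of symmetry, so none is chiral.

3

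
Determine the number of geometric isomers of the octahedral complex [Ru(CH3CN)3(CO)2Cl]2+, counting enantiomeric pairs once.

3

In an octahedral complex each vertex has one trans partner and four cis neighbours.
Systematic placement gives 3 geometric isomers: CH3CN mer, CO cis; CH3CN mer, CO trans; CH3CN fac, CO cis.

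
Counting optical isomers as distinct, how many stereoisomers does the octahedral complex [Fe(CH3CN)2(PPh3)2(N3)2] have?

6

An octahedron has six vertices in three trans pairs; every non-trans pair is cis.
Working through the distinct placements yields 5 geometric isomers: CH3CN trans, PPh3 trans, N3 trans; CH3CN trans, PPh3 cis, N3 cis; CH3CN cis, PPh3 trans, N3 cis; CH3CN cis, PPh3 cis, N3 cis (chiral); CH3CN cis, PPh3 cis, N3 trans.
One of these lacks any improper symmetry element and so occurs as an enantiomeric pair, giving 5 + 1 = 6 stereoisomers in total.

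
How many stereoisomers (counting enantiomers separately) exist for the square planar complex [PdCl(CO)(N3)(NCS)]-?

3

In a square planar complex each vertex has one trans partner and two cis neighbours.
Systematic placement gives 3 geometric isomers: (CO/N3 trans, Cl/NCS trans); (CO/NCS trans, Cl/N3 trans); (CO/Cl trans, N3/NCS trans).
Each arrangement has an internal mirror plane or centre of symmetry, so none is chiral.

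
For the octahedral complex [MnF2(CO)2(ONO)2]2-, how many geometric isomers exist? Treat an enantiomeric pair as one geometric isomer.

An octahedron has six vertices in three trans pairs; every non-trans pair is cis.
Working through the distinct placements yields 5 geometric isomers: F trans, CO trans, ONO trans; F cis, CO trans, ONO cis; F cis, CO cis, ONO trans; F cis, CO cis, ONO cis (chiral); F trans, CO cis, ONO cis.

5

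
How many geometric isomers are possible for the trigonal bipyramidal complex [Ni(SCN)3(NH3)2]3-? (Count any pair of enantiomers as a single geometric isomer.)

3

In a trigonal bipyramid the two axial positions differ from the three equatorial ones.
The distinct arrangements are (3 in all): NH3 both axial; NH3 one axial, one equatorial; NH3 both equatorial.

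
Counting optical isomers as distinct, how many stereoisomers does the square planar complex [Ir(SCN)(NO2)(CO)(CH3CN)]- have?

3

The distinct arrangements are (3 in all): (CH3CN/NO2 trans, CO/SCN trans); (CH3CN/SCN trans, CO/NO2 trans); (CH3CN/CO trans, NO2/SCN trans).
Each arrangement has an internal mirror plane or centre of symmetry, so none is chiral.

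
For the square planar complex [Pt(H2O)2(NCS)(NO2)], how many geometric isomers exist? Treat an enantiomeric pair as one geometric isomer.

In a square planar complex each vertex has one trans partner and two cis neighbours.
The distinct arrangements are (2 in all): H2O cis; H2O trans.

2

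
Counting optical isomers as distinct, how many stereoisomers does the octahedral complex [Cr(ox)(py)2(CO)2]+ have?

4

An octahedron has six vertices in three trans pairs; every non-trans pair is cis.
Each ox is bidentate and must span two cis positions.
Working through the distinct placements yields 3 geometric isomers: py cis, CO trans; py trans, CO cis; py cis, CO cis (chiral).
One of these lacks any improper symmetry element and so occurs as an enantiomeric pair, giving 3 + 1 = 4 stereoisomers in total.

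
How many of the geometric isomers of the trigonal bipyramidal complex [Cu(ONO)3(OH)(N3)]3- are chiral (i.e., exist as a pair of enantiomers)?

0

A trigonal bipyramid has two axial and three equatorial sites, which are chemically inequivalent.
Systematic placement gives 4 geometric isomers: OH axial, N3 axial; OH equatorial, N3 axial; OH axial, N3 equatorial; OH equatorial, N3 equatorial.
Each arrangement has an internal mirror plane or centre of symmetry, so none is chiral.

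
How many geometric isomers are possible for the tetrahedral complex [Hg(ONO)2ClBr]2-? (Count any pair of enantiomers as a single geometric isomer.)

In a tetrahedral complex all four positions are equivalent and every pair of ligands is adjacent — there is no cis/trans distinction.
Only one geometric arrangement is possible.

1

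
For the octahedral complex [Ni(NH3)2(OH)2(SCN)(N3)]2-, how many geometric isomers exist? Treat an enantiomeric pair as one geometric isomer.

6

The six octahedral sites form three mutually perpendicular trans pairs.
Systematic placement gives 6 geometric isomers: NH3 cis, OH cis (3 arrangements, 2 chiral); NH3 cis, OH trans; NH3 trans, OH cis; NH3 trans, OH trans.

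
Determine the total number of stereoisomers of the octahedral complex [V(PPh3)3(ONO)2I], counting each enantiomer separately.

3

Systematic placement gives 3 geometric isomers: PPh3 mer, ONO cis; PPh3 mer, ONO trans; PPh3 fac, ONO cis.
Each arrangement has an internal mirror plane or centre of symmetry, so none is chiral.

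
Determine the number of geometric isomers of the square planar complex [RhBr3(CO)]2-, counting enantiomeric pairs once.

In a square planar complex each vertex has one trans partner and two cis neighbours.
Only one geometric arrangement is possible.

1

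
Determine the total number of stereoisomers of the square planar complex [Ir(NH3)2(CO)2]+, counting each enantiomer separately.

2

In a square planar complex each vertex has one trans partner and two cis neighbours.
The distinct arrangements are (2 in all): NH3 cis; NH3 trans.
Each arrangement has an internal mirror plane or centre of symmetry, so none is chiral.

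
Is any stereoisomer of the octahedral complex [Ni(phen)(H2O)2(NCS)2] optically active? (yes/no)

yes

In an octahedral complex each vertex has one trans partner and four cis neighbours.
Each phen is bidentate and must span two cis positions.
The distinct arrangements are (3 in all): H2O trans, NCS cis; H2O cis, NCS cis (chiral); H2O cis, NCS trans.
One of these lacks any improper symmetry element and so occurs as an enantiomeric pair, giving 3 + 1 = 4 stereoisomers in total.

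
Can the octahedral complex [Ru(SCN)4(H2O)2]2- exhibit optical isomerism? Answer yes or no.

In an octahedral complex each vertex has one trans partner and four cis neighbours.
Working through the distinct placements yields 2 geometric isomers: H2O trans; H2O cis.
Each arrangement has an internal mirror plane or centre of symmetry, so none is chiral.

no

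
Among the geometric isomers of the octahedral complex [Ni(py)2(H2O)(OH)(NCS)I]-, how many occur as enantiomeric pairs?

In an octahedral complex each vertex has one trans partner and four cis neighbours.
Placing the ligands in turn and identifying arrangements related by rotation or reflection leaves 9 distinct geometric isomers.
Of these, 6 lack any improper symmetry element and so occur as enantiomeric pairs, giving 9 + 6 = 15 stereoisomers in total.

6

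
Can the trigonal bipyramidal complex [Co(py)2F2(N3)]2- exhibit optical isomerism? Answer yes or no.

yes

Systematic enumeration (placing each ligand type in turn and discarding arrangements equivalent by rotation or reflection) gives 5 geometric isomers.
One of these lacks any improper symmetry element and so occurs as an enantiomeric pair, giving 5 + 1 = 6 stereoisomers in total.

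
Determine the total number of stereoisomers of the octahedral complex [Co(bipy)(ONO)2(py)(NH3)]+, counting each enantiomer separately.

6

Each bipy is bidentate and must span two cis positions.
The distinct arrangements are (4 in all): ONO cis (3 arrangements, 2 chiral); ONO trans.
Of these, 2 lack any improper symmetry element and so occur as enantiomeric pairs, giving 4 + 2 = 6 stereoisomers in total.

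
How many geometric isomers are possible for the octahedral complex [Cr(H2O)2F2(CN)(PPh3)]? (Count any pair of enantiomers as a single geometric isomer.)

An octahedron has six vertices in three trans pairs; every non-trans pair is cis.
Systematic placement gives 6 geometric isomers: H2O cis, F cis (3 arrangements, 2 chiral); H2O trans, F cis; H2O cis, F trans; H2O trans, F trans.

6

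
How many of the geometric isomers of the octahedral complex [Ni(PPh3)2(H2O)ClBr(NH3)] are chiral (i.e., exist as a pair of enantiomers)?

The six octahedral sites form three mutually perpendicular trans pairs.
Exhaustive case analysis gives 9 geometric isomers.
Of these, 6 lack any improper symmetry element and so occur as enantiomeric pairs, giving 9 + 6 = 15 stereoisomers in total.

6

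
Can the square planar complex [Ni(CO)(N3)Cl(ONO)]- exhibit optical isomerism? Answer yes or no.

no

There are 3 geometric isomers: (CO/N3 trans, Cl/ONO trans); (CO/ONO trans, Cl/N3 trans); (CO/Cl trans, N3/ONO trans).
Each arrangement has an internal mirror plane or centre of symmetry, so none is chiral.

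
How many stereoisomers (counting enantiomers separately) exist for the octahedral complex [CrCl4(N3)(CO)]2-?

An octahedron has six vertices in three trans pairs; every non-trans pair is cis.
Systematic placement gives 2 geometric isomers: N3 and CO mutually cis; N3 and CO mutually trans.
Each arrangement has an internal mirror plane or centre of symmetry, so none is chiral.

2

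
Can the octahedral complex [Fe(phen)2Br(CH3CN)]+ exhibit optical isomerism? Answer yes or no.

yes

In an octahedral complex each vertex has one trans partner and four cis neighbours.
Each phen is bidentate and must span two cis positions.
Systematic placement gives 2 geometric isomers: Br and CH3CN mutually trans; Br and CH3CN mutually cis (chiral).
One of these lacks any improper symmetry element and so occurs as an enantiomeric pair, giving 2 + 1 = 3 stereoisomers in total.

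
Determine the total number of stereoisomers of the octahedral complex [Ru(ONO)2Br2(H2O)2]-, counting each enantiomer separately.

An octahedron has six vertices in three trans pairs; every non-trans pair is cis.
The distinct arrangements are (5 in all): ONO trans, Br trans, H2O trans; ONO cis, Br trans, H2O cis; ONO trans, Br cis, H2O cis; ONO cis, Br cis, H2O cis (chiral); ONO cis, Br cis, H2O trans.
One of these lacks any improper symmetry element and so occurs as an enantiomeric pair, giving 5 + 1 = 6 stereoisomers in total.

6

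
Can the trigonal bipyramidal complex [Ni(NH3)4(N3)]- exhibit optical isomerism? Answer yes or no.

In a trigonal bipyramid the two axial positions differ from the three equatorial ones.
The distinct arrangements are (2 in all): N3 axial; N3 equatorial.
Each arrangement has an internal mirror plane or centre of symmetry, so none is chiral.

no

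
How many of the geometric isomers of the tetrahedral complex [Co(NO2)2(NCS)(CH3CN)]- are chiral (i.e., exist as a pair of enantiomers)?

All four vertices of a tetrahedron are equivalent and mutually adjacent, so cis/trans isomerism cannot arise.
Only one geometric arrangement is possible.

0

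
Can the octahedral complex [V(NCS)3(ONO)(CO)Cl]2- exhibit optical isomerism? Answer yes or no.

An octahedron has six vertices in three trans pairs; every non-trans pair is cis.
Systematic placement gives 4 geometric isomers: NCS mer (3 arrangements); NCS fac (chiral).
One of these lacks any improper symmetry element and so occurs as an enantiomeric pair, giving 4 + 1 = 5 stereoisomers in total.

yes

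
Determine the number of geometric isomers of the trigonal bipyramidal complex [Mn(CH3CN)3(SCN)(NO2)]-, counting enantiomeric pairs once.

The distinct arrangements are (4 in all): SCN equatorial, NO2 equatorial; SCN equatorial, NO2 axial; SCN axial, NO2 equatorial; SCN axial, NO2 axial.

4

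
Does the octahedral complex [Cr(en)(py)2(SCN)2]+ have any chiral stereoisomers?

An octahedron has six vertices in three trans pairs; every non-trans pair is cis.
Each en is bidentate and must span two cis positions.
Systematic placement gives 3 geometric isomers: py cis, SCN trans; py trans, SCN cis; py cis, SCN cis (chiral).
One of these lacks any improper symmetry element and so occurs as an enantiomeric pair, giving 3 + 1 = 4 stereoisomers in total.

yes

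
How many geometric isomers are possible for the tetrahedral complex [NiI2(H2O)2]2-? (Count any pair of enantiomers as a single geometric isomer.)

1

All four vertices of a tetrahedron are equivalent and mutually adjacent, so cis/trans isomerism cannot arise.
Only one geometric arrangement is possible.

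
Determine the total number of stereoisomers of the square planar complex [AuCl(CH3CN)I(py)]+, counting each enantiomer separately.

3

In a square planar complex each vertex has one trans partner and two cis neighbours.
There are 3 geometric isomers: (CH3CN/I trans, Cl/py trans); (CH3CN/py trans, Cl/I trans); (CH3CN/Cl trans, I/py trans).
Each arrangement has an internal mirror plane or centre of symmetry, so none is chiral.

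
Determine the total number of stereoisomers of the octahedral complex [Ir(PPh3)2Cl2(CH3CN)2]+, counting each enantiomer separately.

6

The six octahedral sites form three mutually perpendicular trans pairs.
The distinct arrangements are (5 in all): PPh3 trans, Cl trans, CH3CN trans; PPh3 cis, Cl cis, CH3CN trans; PPh3 trans, Cl cis, CH3CN cis; PPh3 cis, Cl cis, CH3CN cis (chiral); PPh3 cis, Cl trans, CH3CN cis.
One of these lacks any improper symmetry element and so occurs as an enantiomeric pair, giving 5 + 1 = 6 stereoisomers in total.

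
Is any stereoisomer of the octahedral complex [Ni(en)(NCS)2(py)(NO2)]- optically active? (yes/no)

An octahedron has six vertices in three trans pairs; every non-trans pair is cis.
Each en is bidentate and must span two cis positions.
Systematic placement gives 4 geometric isomers: NCS trans; NCS cis (3 arrangements, 2 chiral).
Of these, 2 lack any improper symmetry element and so occur as enantiomeric pairs, giving 4 + 2 = 6 stereoisomers in total.

yes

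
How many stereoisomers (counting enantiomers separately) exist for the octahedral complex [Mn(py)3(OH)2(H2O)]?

3

The six octahedral sites form three mutually perpendicular trans pairs.
There are 3 geometric isomers: py mer, OH cis; py mer, OH trans; py fac, OH cis.
Each arrangement has an internal mirror plane or centre of symmetry, so none is chiral.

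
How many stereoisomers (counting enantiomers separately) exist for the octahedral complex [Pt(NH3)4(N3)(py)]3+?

2

In an octahedral complex each vertex has one trans partner and four cis neighbours.
Systematic placement gives 2 geometric isomers: N3 and py mutually cis; N3 and py mutually trans.
Each arrangement has an internal mirror plane or centre of symmetry, so none is chiral.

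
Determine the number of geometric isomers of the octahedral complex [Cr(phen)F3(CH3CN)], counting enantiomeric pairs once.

Each phen is bidentate and must span two cis positions.
Working through the distinct placements yields 2 geometric isomers: F fac; F mer.

2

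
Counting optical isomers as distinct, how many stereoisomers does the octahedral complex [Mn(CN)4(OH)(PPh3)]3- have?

In an octahedral complex each vertex has one trans partner and four cis neighbours.
The distinct arrangements are (2 in all): OH and PPh3 mutually trans; OH and PPh3 mutually cis.
Each arrangement has an internal mirror plane or centre of symmetry, so none is chiral.

2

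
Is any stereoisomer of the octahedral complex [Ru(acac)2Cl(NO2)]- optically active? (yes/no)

In an octahedral complex each vertex has one trans partner and four cis neighbours.
Each acac is bidentate and must span two cis positions.
Systematic placement gives 2 geometric isomers: Cl and NO2 mutually trans; Cl and NO2 mutually cis (chiral).
One of these lacks any improper symmetry element and so occurs as an enantiomeric pair, giving 2 + 1 = 3 stereoisomers in total.

yes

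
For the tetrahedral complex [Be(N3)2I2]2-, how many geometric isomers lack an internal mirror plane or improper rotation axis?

All four vertices of a tetrahedron are equivalent and mutually adjacent, so cis/trans isomerism cannot arise.
Only one geometric arrangement is possible.

0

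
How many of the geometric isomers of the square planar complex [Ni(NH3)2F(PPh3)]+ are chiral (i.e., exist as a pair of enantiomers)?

0

There are 2 geometric isomers: NH3 cis; NH3 trans.
Each arrangement has an internal mirror plane or centre of symmetry, so none is chiral.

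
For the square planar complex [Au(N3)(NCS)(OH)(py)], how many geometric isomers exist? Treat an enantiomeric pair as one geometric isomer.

The distinct arrangements are (3 in all): (N3/OH trans, NCS/py trans); (N3/py trans, NCS/OH trans); (N3/NCS trans, OH/py trans).

3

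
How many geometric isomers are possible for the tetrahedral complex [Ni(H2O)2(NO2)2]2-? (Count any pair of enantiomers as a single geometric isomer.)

1

Only one geometric arrangement is possible.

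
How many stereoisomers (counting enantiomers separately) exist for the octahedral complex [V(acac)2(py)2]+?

The six octahedral sites form three mutually perpendicular trans pairs.
Each acac is bidentate and must span two cis positions.
There are 2 geometric isomers: py trans; py cis (chiral).
One of these lacks any improper symmetry element and so occurs as an enantiomeric pair, giving 2 + 1 = 3 stereoisomers in total.

3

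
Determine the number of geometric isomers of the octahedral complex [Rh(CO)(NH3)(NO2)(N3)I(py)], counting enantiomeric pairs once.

15

The six octahedral sites form three mutually perpendicular trans pairs.
Systematic enumeration (placing each ligand type in turn and discarding arrangements equivalent by rotation or reflection) gives 15 geometric isomers.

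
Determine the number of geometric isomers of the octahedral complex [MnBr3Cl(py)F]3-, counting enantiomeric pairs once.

An octahedron has six vertices in three trans pairs; every non-trans pair is cis.
Systematic placement gives 4 geometric isomers: Br mer (3 arrangements); Br fac (chiral).

4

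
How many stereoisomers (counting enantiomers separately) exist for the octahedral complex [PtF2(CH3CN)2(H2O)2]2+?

In an octahedral complex each vertex has one trans partner and four cis neighbours.
Working through the distinct placements yields 5 geometric isomers: F trans, CH3CN trans, H2O trans; F cis, CH3CN trans, H2O cis; F cis, CH3CN cis, H2O trans; F cis, CH3CN cis, H2O cis (chiral); F trans, CH3CN cis, H2O cis.
One of these lacks any improper symmetry element and so occurs as an enantiomeric pair, giving 5 + 1 = 6 stereoisomers in total.

6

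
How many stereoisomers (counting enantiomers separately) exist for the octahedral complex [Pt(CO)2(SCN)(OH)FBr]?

15

The six octahedral sites form three mutually perpendicular trans pairs.
Placing the ligands in turn and identifying arrangements related by rotation or reflection leaves 9 distinct geometric isomers.
Of these, 6 lack any improper symmetry element and so occur as enantiomeric pairs, giving 9 + 6 = 15 stereoisomers in total.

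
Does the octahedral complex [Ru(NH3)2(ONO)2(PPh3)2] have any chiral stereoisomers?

An octahedron has six vertices in three trans pairs; every non-trans pair is cis.
The distinct arrangements are (5 in all): NH3 trans, ONO trans, PPh3 trans; NH3 trans, ONO cis, PPh3 cis; NH3 cis, ONO cis, PPh3 trans; NH3 cis, ONO cis, PPh3 cis (chiral); NH3 cis, ONO trans, PPh3 cis.
One of these lacks any improper symmetry element and so occurs as an enantiomeric pair, giving 5 + 1 = 6 stereoisomers in total.

yes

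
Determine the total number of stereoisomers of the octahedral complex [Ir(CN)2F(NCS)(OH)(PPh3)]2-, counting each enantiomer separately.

In an octahedral complex each vertex has one trans partner and four cis neighbours.
Systematic enumeration (placing each ligand type in turn and discarding arrangements equivalent by rotation or reflection) gives 9 geometric isomers.
Of these, 6 lack any improper symmetry element and so occur as enantiomeric pairs, giving 9 + 6 = 15 stereoisomers in total.

15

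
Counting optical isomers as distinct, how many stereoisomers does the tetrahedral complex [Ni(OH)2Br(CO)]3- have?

All four vertices of a tetrahedron are equivalent and mutually adjacent, so cis/trans isomerism cannot arise.
Only one geometric arrangement is possible.

1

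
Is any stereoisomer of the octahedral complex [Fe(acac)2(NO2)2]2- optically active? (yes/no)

yes

The six octahedral sites form three mutually perpendicular trans pairs.
Each acac is bidentate and must span two cis positions.
The distinct arrangements are (2 in all): NO2 trans; NO2 cis (chiral).
One of these lacks any improper symmetry element and so occurs as an enantiomeric pair, giving 2 + 1 = 3 stereoisomers in total.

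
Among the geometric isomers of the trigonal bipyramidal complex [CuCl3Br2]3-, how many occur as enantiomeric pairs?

0

The distinct arrangements are (3 in all): Br both axial; Br one axial, one equatorial; Br both equatorial.
Each arrangement has an internal mirror plane or centre of symmetry, so none is chiral.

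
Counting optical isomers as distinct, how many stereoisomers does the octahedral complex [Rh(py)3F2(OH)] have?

3

In an octahedral complex each vertex has one trans partner and four cis neighbours.
The distinct arrangements are (3 in all): py mer, F trans; py mer, F cis; py fac, F cis.
Each arrangement has an internal mirror plane or centre of symmetry, so none is chiral.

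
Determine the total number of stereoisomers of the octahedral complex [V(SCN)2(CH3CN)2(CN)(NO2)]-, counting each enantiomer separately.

The six octahedral sites form three mutually perpendicular trans pairs.
The distinct arrangements are (6 in all): SCN trans, CH3CN trans; SCN cis, CH3CN trans; SCN trans, CH3CN cis; SCN cis, CH3CN cis (3 arrangements, 2 chiral).
Of these, 2 lack any improper symmetry element and so occur as enantiomeric pairs, giving 6 + 2 = 8 stereoisomers in total.

8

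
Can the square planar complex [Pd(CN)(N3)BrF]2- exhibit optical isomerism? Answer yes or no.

A square has two trans pairs of vertices; adjacent vertices are cis.
The distinct arrangements are (3 in all): (Br/F trans, CN/N3 trans); (Br/N3 trans, CN/F trans); (Br/CN trans, F/N3 trans).
Each arrangement has an internal mirror plane or centre of symmetry, so none is chiral.

no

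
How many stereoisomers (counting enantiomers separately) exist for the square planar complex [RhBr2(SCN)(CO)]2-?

A square has two trans pairs of vertices; adjacent vertices are cis.
Systematic placement gives 2 geometric isomers: Br cis; Br trans.
Each arrangement has an internal mirror plane or centre of symmetry, so none is chiral.

2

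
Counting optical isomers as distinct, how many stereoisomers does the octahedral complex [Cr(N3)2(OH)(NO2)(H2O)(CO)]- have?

15

The six octahedral sites form three mutually perpendicular trans pairs.
Systematic enumeration (placing each ligand type in turn and discarding arrangements equivalent by rotation or reflection) gives 9 geometric isomers.
Of these, 6 lack any improper symmetry element and so occur as enantiomeric pairs, giving 9 + 6 = 15 stereoisomers in total.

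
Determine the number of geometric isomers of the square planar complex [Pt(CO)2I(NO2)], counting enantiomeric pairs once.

A square has two trans pairs of vertices; adjacent vertices are cis.
The distinct arrangements are (2 in all): CO cis; CO trans.

2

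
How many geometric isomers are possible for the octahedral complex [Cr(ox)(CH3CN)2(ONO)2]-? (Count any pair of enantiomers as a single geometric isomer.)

An octahedron has six vertices in three trans pairs; every non-trans pair is cis.
Each ox is bidentate and must span two cis positions.
The distinct arrangements are (3 in all): CH3CN trans, ONO cis; CH3CN cis, ONO cis (chiral); CH3CN cis, ONO trans.

3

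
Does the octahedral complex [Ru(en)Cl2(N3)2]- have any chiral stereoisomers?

yes

Each en is bidentate and must span two cis positions.
Systematic placement gives 3 geometric isomers: Cl trans, N3 cis; Cl cis, N3 cis (chiral); Cl cis, N3 trans.
One of these lacks any improper symmetry element and so occurs as an enantiomeric pair, giving 3 + 1 = 4 stereoisomers in total.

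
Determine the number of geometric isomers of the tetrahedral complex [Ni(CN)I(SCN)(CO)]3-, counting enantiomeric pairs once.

All four vertices of a tetrahedron are equivalent and mutually adjacent, so cis/trans isomerism cannot arise.
Only one geometric arrangement is possible; it has no improper symmetry element, so it exists as a pair of enantiomers (2 stereoisomers).

1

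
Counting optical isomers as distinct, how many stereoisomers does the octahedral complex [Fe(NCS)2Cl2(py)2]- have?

In an octahedral complex each vertex has one trans partner and four cis neighbours.
Working through the distinct placements yields 5 geometric isomers: NCS trans, Cl trans, py trans; NCS cis, Cl trans, py cis; NCS cis, Cl cis, py trans; NCS cis, Cl cis, py cis (chiral); NCS trans, Cl cis, py cis.
One of these lacks any improper symmetry element and so occurs as an enantiomeric pair, giving 5 + 1 = 6 stereoisomers in total.

6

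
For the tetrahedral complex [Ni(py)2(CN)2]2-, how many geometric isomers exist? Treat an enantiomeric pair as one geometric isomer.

In a tetrahedral complex all four positions are equivalent and every pair of ligands is adjacent — there is no cis/trans distinction.
Only one geometric arrangement is possible.

1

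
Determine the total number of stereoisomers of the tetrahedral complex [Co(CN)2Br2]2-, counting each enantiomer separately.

In a tetrahedral complex all four positions are equivalent and every pair of ligands is adjacent — there is no cis/trans distinction.
Only one geometric arrangement is possible.

1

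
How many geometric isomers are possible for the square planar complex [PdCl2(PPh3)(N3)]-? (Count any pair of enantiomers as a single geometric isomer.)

In a square planar complex each vertex has one trans partner and two cis neighbours.
Working through the distinct placements yields 2 geometric isomers: Cl cis; Cl trans.

2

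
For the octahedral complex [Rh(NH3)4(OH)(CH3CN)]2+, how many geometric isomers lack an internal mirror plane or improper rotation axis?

0

An octahedron has six vertices in three trans pairs; every non-trans pair is cis.
There are 2 geometric isomers: OH and CH3CN mutually cis; OH and CH3CN mutually trans.
Each arrangement has an internal mirror plane or centre of symmetry, so none is chiral.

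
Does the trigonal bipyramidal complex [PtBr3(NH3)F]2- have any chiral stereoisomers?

no

In a trigonal bipyramid the two axial positions differ from the three equatorial ones.
There are 4 geometric isomers: NH3 equatorial, F equatorial; NH3 equatorial, F axial; NH3 axial, F equatorial; NH3 axial, F axial.
Each arrangement has an internal mirror plane or centre of symmetry, so none is chiral.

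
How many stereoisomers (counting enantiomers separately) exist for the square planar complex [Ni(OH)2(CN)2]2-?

A square has two trans pairs of vertices; adjacent vertices are cis.
The distinct arrangements are (2 in all): OH cis; OH trans.
Each arrangement has an internal mirror plane or centre of symmetry, so none is chiral.

2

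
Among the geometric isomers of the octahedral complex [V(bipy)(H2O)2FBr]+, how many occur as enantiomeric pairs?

Each bipy is bidentate and must span two cis positions.
There are 4 geometric isomers: H2O cis (3 arrangements, 2 chiral); H2O trans.
Of these, 2 lack any improper symmetry element and so occur as enantiomeric pairs, giving 4 + 2 = 6 stereoisomers in total.

2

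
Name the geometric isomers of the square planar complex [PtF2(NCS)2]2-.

cis and trans

A square has two trans pairs of vertices; adjacent vertices are cis.
Working through the distinct placements yields 2 geometric isomers: F cis; F trans.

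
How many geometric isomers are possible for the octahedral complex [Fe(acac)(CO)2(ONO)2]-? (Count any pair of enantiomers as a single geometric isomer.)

3

In an octahedral complex each vertex has one trans partner and four cis neighbours.
Each acac is bidentate and must span two cis positions.
There are 3 geometric isomers: CO trans, ONO cis; CO cis, ONO cis (chiral); CO cis, ONO trans.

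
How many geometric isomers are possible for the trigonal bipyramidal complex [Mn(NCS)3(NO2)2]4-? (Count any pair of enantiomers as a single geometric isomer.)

In a trigonal bipyramid the two axial positions differ from the three equatorial ones.
The distinct arrangements are (3 in all): NO2 both equatorial; NO2 one axial, one equatorial; NO2 both axial.

3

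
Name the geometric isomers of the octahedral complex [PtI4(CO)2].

cis and trans

In an octahedral complex each vertex has one trans partner and four cis neighbours.
Systematic placement gives 2 geometric isomers: CO trans; CO cis.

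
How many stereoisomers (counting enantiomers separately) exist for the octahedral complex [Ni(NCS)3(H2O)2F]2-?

The six octahedral sites form three mutually perpendicular trans pairs.
Working through the distinct placements yields 3 geometric isomers: NCS mer, H2O cis; NCS mer, H2O trans; NCS fac, H2O cis.
Each arrangement has an internal mirror plane or centre of symmetry, so none is chiral.

3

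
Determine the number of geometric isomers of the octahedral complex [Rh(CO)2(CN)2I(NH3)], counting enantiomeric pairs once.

Systematic placement gives 6 geometric isomers: CO trans, CN trans; CO cis, CN trans; CO cis, CN cis (3 arrangements, 2 chiral); CO trans, CN cis.

6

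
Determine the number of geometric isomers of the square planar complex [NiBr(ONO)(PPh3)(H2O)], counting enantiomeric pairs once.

A square has two trans pairs of vertices; adjacent vertices are cis.
The distinct arrangements are (3 in all): (Br/ONO trans, H2O/PPh3 trans); (Br/PPh3 trans, H2O/ONO trans); (Br/H2O trans, ONO/PPh3 trans).

3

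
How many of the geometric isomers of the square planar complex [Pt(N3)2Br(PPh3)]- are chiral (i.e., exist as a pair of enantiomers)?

0

A square has two trans pairs of vertices; adjacent vertices are cis.
The distinct arrangements are (2 in all): N3 cis; N3 trans.
Each arrangement has an internal mirror plane or centre of symmetry, so none is chiral.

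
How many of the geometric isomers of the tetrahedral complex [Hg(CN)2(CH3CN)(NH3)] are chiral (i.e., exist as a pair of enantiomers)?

0

In a tetrahedral complex all four positions are equivalent and every pair of ligands is adjacent — there is no cis/trans distinction.
Only one geometric arrangement is possible.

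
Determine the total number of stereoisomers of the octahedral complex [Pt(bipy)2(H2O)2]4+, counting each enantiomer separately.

3

In an octahedral complex each vertex has one trans partner and four cis neighbours.
Each bipy is bidentate and must span two cis positions.
Systematic placement gives 2 geometric isomers: H2O trans; H2O cis (chiral).
One of these lacks any improper symmetry element and so occurs as an enantiomeric pair, giving 2 + 1 = 3 stereoisomers in total.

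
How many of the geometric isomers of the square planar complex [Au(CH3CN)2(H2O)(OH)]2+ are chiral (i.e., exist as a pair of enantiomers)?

In a square planar complex each vertex has one trans partner and two cis neighbours.
Working through the distinct placements yields 2 geometric isomers: CH3CN cis; CH3CN trans.
Each arrangement has an internal mirror plane or centre of symmetry, so none is chiral.

0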